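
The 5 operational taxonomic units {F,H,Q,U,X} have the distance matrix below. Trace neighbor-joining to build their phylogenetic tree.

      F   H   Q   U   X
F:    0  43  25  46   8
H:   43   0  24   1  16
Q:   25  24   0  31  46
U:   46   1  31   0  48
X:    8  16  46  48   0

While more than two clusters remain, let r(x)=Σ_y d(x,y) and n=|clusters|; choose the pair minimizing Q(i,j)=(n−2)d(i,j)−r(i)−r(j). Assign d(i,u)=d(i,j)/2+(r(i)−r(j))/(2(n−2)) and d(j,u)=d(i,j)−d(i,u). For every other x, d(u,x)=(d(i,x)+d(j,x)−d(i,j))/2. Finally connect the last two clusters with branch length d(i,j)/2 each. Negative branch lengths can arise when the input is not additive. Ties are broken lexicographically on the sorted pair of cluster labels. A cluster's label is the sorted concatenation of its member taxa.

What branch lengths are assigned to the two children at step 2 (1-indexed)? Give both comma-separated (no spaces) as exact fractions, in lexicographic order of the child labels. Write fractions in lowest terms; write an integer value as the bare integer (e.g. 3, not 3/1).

1. join F+X (d=8, Q=-216) ⇒ FX; edges |F|=14/3, |X|=10/3
  updated: d(FX,H)=51/2, d(FX,Q)=63/2, d(FX,U)=43
2. join FX+Q (d=63/2, Q=-247/2) ⇒ FQX; edges |FX|=153/8, |Q|=99/8
  updated: d(FQX,H)=9, d(FQX,U)=85/4
3. join FQX+H (d=9, Q=-125/4) ⇒ FHQX; edges |FQX|=117/8, |H|=-45/8
  updated: d(FHQX,U)=53/8
4. join FHQX+U (d=53/8) ⇒ FHQUX; edges |FHQX|=53/16, |U|=53/16
final tree: ((((F:14/3,X:10/3):153/8,Q:99/8):117/8,H:-45/8):53/16,U:53/16)
total length: 441/8

153/8,99/8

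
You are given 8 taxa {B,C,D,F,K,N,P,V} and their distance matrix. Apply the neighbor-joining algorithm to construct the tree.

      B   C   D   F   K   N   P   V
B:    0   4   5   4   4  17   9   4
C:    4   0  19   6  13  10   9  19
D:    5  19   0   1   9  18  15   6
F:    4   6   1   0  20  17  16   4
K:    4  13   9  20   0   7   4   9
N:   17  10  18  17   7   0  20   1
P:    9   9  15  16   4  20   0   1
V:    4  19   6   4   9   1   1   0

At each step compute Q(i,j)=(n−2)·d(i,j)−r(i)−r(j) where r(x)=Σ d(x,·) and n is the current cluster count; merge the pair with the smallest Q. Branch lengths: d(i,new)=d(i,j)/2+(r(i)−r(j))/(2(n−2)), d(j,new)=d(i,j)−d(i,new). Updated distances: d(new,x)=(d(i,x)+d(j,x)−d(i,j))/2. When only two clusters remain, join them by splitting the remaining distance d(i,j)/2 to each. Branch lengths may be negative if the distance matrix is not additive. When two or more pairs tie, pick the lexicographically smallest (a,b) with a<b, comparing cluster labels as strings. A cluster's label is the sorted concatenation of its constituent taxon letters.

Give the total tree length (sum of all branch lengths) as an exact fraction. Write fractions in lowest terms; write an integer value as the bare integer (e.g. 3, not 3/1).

103/4

step 1: merge (D,F) at d=1, Q=-135; branch lengths D→11/12, F→1/12; new cluster DF
  updated: d(B,DF)=4, d(C,DF)=12, d(DF,K)=14, d(DF,N)=17, d(DF,P)=15, d(DF,V)=9/2
step 2: merge (N,V) at d=1, Q=-211/2; branch lengths N→77/20, V→-57/20; new cluster NV
  updated: d(B,NV)=10, d(C,NV)=14, d(DF,NV)=41/4, d(K,NV)=15/2, d(NV,P)=10
step 3: merge (K,P) at d=4, Q=-147/2; branch lengths K→23/16, P→41/16; new cluster KP
  updated: d(B,KP)=9/2, d(C,KP)=9, d(DF,KP)=25/2, d(KP,NV)=27/4
step 4: merge (KP,NV) at d=27/4, Q=-107/2; branch lengths KP→2, NV→19/4; new cluster KNPV
  updated: d(B,KNPV)=31/8, d(C,KNPV)=65/8, d(DF,KNPV)=8
step 5: merge (B,C) at d=4, Q=-28; branch lengths B→-17/16, C→81/16; new cluster BC
  updated: d(BC,DF)=6, d(BC,KNPV)=4
step 6: merge (BC,DF) at d=6, Q=-18; branch lengths BC→1, DF→5; new cluster BCDF
  updated: d(BCDF,KNPV)=3
step 7: merge (BCDF,KNPV) at d=3; branch lengths BCDF→3/2, KNPV→3/2; new cluster BCDFKNPV
final tree: (((B:-17/16,C:81/16):1,(D:11/12,F:1/12):5):3/2,((K:23/16,P:41/16):2,(N:77/20,V:-57/20):19/4):3/2)
total length: 103/4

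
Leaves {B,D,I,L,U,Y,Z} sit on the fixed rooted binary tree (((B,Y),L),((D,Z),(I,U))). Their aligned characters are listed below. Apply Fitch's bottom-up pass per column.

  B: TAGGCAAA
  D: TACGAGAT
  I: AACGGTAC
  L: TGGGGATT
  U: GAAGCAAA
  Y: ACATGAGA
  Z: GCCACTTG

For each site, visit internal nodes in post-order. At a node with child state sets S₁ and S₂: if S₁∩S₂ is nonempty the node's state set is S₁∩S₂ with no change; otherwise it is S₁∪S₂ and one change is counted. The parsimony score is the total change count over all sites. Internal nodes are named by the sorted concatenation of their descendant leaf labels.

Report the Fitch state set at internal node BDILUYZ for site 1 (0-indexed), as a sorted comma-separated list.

A

[col 0] BY: children B:{T}, Y:{A} ∪→ {A,T}; cost 1
[col 0] BLY: children BY:{A,T}, L:{T} ∩→ {T}; cost 0
[col 0] DZ: children D:{T}, Z:{G} ∪→ {G,T}; cost 1
[col 0] IU: children I:{A}, U:{G} ∪→ {A,G}; cost 1
[col 0] DIUZ: children DZ:{G,T}, IU:{A,G} ∩→ {G}; cost 0
[col 0] BDILUYZ: children BLY:{T}, DIUZ:{G} ∪→ {G,T}; cost 1
[col 1] BY: children B:{A}, Y:{C} ∪→ {A,C}; cost 1
[col 1] BLY: children BY:{A,C}, L:{G} ∪→ {A,C,G}; cost 1
[col 1] DZ: children D:{A}, Z:{C} ∪→ {A,C}; cost 1
[col 1] IU: children I:{A}, U:{A} ∩→ {A}; cost 0
[col 1] DIUZ: children DZ:{A,C}, IU:{A} ∩→ {A}; cost 0
[col 1] BDILUYZ: children BLY:{A,C,G}, DIUZ:{A} ∩→ {A}; cost 0
[col 2] BY: children B:{G}, Y:{A} ∪→ {A,G}; cost 1
[col 2] BLY: children BY:{A,G}, L:{G} ∩→ {G}; cost 0
[col 2] DZ: children D:{C}, Z:{C} ∩→ {C}; cost 0
[col 2] IU: children I:{C}, U:{A} ∪→ {A,C}; cost 1
[col 2] DIUZ: children DZ:{C}, IU:{A,C} ∩→ {C}; cost 0
[col 2] BDILUYZ: children BLY:{G}, DIUZ:{C} ∪→ {C,G}; cost 1
[col 3] BY: children B:{G}, Y:{T} ∪→ {G,T}; cost 1
[col 3] BLY: children BY:{G,T}, L:{G} ∩→ {G}; cost 0
[col 3] DZ: children D:{G}, Z:{A} ∪→ {A,G}; cost 1
[col 3] IU: children I:{G}, U:{G} ∩→ {G}; cost 0
[col 3] DIUZ: children DZ:{A,G}, IU:{G} ∩→ {G}; cost 0
[col 3] BDILUYZ: children BLY:{G}, DIUZ:{G} ∩→ {G}; cost 0
[col 4] BY: children B:{C}, Y:{G} ∪→ {C,G}; cost 1
[col 4] BLY: children BY:{C,G}, L:{G} ∩→ {G}; cost 0
[col 4] DZ: children D:{A}, Z:{C} ∪→ {A,C}; cost 1
[col 4] IU: children I:{G}, U:{C} ∪→ {C,G}; cost 1
[col 4] DIUZ: children DZ:{A,C}, IU:{C,G} ∩→ {C}; cost 0
[col 4] BDILUYZ: children BLY:{G}, DIUZ:{C} ∪→ {C,G}; cost 1
[col 5] BY: children B:{A}, Y:{A} ∩→ {A}; cost 0
[col 5] BLY: children BY:{A}, L:{A} ∩→ {A}; cost 0
[col 5] DZ: children D:{G}, Z:{T} ∪→ {G,T}; cost 1
[col 5] IU: children I:{T}, U:{A} ∪→ {A,T}; cost 1
[col 5] DIUZ: children DZ:{G,T}, IU:{A,T} ∩→ {T}; cost 0
[col 5] BDILUYZ: children BLY:{A}, DIUZ:{T} ∪→ {A,T}; cost 1
[col 6] BY: children B:{A}, Y:{G} ∪→ {A,G}; cost 1
[col 6] BLY: children BY:{A,G}, L:{T} ∪→ {A,G,T}; cost 1
[col 6] DZ: children D:{A}, Z:{T} ∪→ {A,T}; cost 1
[col 6] IU: children I:{A}, U:{A} ∩→ {A}; cost 0
[col 6] DIUZ: children DZ:{A,T}, IU:{A} ∩→ {A}; cost 0
[col 6] BDILUYZ: children BLY:{A,G,T}, DIUZ:{A} ∩→ {A}; cost 0
[col 7] BY: children B:{A}, Y:{A} ∩→ {A}; cost 0
[col 7] BLY: children BY:{A}, L:{T} ∪→ {A,T}; cost 1
[col 7] DZ: children D:{T}, Z:{G} ∪→ {G,T}; cost 1
[col 7] IU: children I:{C}, U:{A} ∪→ {A,C}; cost 1
[col 7] DIUZ: children DZ:{G,T}, IU:{A,C} ∪→ {A,C,G,T}; cost 1
[col 7] BDILUYZ: children BLY:{A,T}, DIUZ:{A,C,G,T} ∩→ {A,T}; cost 0
per-site changes: [4, 3, 3, 2, 4, 3, 3, 4]; total = 26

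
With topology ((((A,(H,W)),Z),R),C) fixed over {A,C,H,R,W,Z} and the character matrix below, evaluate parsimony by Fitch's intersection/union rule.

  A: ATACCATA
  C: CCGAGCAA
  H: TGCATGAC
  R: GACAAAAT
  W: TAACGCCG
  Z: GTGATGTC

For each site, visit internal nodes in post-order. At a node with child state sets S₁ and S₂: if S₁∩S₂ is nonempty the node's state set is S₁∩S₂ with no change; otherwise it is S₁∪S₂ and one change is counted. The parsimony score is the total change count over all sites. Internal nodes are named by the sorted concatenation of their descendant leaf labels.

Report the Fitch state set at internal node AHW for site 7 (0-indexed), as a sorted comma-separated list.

[col 0] HW: children H:{T}, W:{T} ∩→ {T}; cost 0
[col 0] AHW: children A:{A}, HW:{T} ∪→ {A,T}; cost 1
[col 0] AHWZ: children AHW:{A,T}, Z:{G} ∪→ {A,G,T}; cost 1
[col 0] AHRWZ: children AHWZ:{A,G,T}, R:{G} ∩→ {G}; cost 0
[col 0] ACHRWZ: children AHRWZ:{G}, C:{C} ∪→ {C,G}; cost 1
[col 1] HW: children H:{G}, W:{A} ∪→ {A,G}; cost 1
[col 1] AHW: children A:{T}, HW:{A,G} ∪→ {A,G,T}; cost 1
[col 1] AHWZ: children AHW:{A,G,T}, Z:{T} ∩→ {T}; cost 0
[col 1] AHRWZ: children AHWZ:{T}, R:{A} ∪→ {A,T}; cost 1
[col 1] ACHRWZ: children AHRWZ:{A,T}, C:{C} ∪→ {A,C,T}; cost 1
[col 2] HW: children H:{C}, W:{A} ∪→ {A,C}; cost 1
[col 2] AHW: children A:{A}, HW:{A,C} ∩→ {A}; cost 0
[col 2] AHWZ: children AHW:{A}, Z:{G} ∪→ {A,G}; cost 1
[col 2] AHRWZ: children AHWZ:{A,G}, R:{C} ∪→ {A,C,G}; cost 1
[col 2] ACHRWZ: children AHRWZ:{A,C,G}, C:{G} ∩→ {G}; cost 0
[col 3] HW: children H:{A}, W:{C} ∪→ {A,C}; cost 1
[col 3] AHW: children A:{C}, HW:{A,C} ∩→ {C}; cost 0
[col 3] AHWZ: children AHW:{C}, Z:{A} ∪→ {A,C}; cost 1
[col 3] AHRWZ: children AHWZ:{A,C}, R:{A} ∩→ {A}; cost 0
[col 3] ACHRWZ: children AHRWZ:{A}, C:{A} ∩→ {A}; cost 0
[col 4] HW: children H:{T}, W:{G} ∪→ {G,T}; cost 1
[col 4] AHW: children A:{C}, HW:{G,T} ∪→ {C,G,T}; cost 1
[col 4] AHWZ: children AHW:{C,G,T}, Z:{T} ∩→ {T}; cost 0
[col 4] AHRWZ: children AHWZ:{T}, R:{A} ∪→ {A,T}; cost 1
[col 4] ACHRWZ: children AHRWZ:{A,T}, C:{G} ∪→ {A,G,T}; cost 1
[col 5] HW: children H:{G}, W:{C} ∪→ {C,G}; cost 1
[col 5] AHW: children A:{A}, HW:{C,G} ∪→ {A,C,G}; cost 1
[col 5] AHWZ: children AHW:{A,C,G}, Z:{G} ∩→ {G}; cost 0
[col 5] AHRWZ: children AHWZ:{G}, R:{A} ∪→ {A,G}; cost 1
[col 5] ACHRWZ: children AHRWZ:{A,G}, C:{C} ∪→ {A,C,G}; cost 1
[col 6] HW: children H:{A}, W:{C} ∪→ {A,C}; cost 1
[col 6] AHW: children A:{T}, HW:{A,C} ∪→ {A,C,T}; cost 1
[col 6] AHWZ: children AHW:{A,C,T}, Z:{T} ∩→ {T}; cost 0
[col 6] AHRWZ: children AHWZ:{T}, R:{A} ∪→ {A,T}; cost 1
[col 6] ACHRWZ: children AHRWZ:{A,T}, C:{A} ∩→ {A}; cost 0
[col 7] HW: children H:{C}, W:{G} ∪→ {C,G}; cost 1
[col 7] AHW: children A:{A}, HW:{C,G} ∪→ {A,C,G}; cost 1
[col 7] AHWZ: children AHW:{A,C,G}, Z:{C} ∩→ {C}; cost 0
[col 7] AHRWZ: children AHWZ:{C}, R:{T} ∪→ {C,T}; cost 1
[col 7] ACHRWZ: children AHRWZ:{C,T}, C:{A} ∪→ {A,C,T}; cost 1
per-site changes: [3, 4, 3, 2, 4, 4, 3, 4]; total = 27

A,C,G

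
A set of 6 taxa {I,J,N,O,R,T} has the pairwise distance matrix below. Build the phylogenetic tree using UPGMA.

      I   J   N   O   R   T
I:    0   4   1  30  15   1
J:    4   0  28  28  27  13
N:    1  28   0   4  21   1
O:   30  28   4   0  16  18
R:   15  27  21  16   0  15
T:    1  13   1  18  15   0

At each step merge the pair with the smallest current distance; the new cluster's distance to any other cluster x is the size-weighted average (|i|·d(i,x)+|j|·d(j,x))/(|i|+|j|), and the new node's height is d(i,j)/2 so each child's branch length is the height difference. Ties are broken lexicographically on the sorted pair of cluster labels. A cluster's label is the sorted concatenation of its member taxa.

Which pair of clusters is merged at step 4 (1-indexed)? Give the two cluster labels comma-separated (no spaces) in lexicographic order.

O,R

iteration 1: select I,N (d=1); attach at lengths (1/2, 1/2); label the merged cluster IN
  updated: d(IN,J)=16, d(IN,O)=17, d(IN,R)=18, d(IN,T)=1
iteration 2: select IN,T (d=1); attach at lengths (0, 1/2); label the merged cluster INT
  updated: d(INT,J)=15, d(INT,O)=52/3, d(INT,R)=17
iteration 3: select INT,J (d=15); attach at lengths (7, 15/2); label the merged cluster IJNT
  updated: d(IJNT,O)=20, d(IJNT,R)=39/2
iteration 4: select O,R (d=16); attach at lengths (8, 8); label the merged cluster OR
  updated: d(IJNT,OR)=79/4
iteration 5: select IJNT,OR (d=79/4); attach at lengths (19/8, 15/8); label the merged cluster IJNORT
final tree: ((((I:1/2,N:1/2):0,T:1/2):7,J:15/2):19/8,(O:8,R:8):15/8)
total length: 145/4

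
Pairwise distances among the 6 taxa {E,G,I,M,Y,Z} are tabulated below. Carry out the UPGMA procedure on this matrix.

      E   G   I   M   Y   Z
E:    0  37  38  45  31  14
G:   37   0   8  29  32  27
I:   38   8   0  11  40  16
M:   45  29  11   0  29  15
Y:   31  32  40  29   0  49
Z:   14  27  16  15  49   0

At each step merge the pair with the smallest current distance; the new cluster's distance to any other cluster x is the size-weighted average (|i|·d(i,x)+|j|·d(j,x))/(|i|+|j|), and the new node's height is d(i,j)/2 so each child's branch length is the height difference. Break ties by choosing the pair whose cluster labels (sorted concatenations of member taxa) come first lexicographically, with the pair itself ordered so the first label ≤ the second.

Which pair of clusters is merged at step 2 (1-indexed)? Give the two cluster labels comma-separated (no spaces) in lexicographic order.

1. join G+I (d=8) ⇒ GI; edges |G|=4, |I|=4
  updated: d(E,GI)=75/2, d(GI,M)=20, d(GI,Y)=36, d(GI,Z)=43/2
2. join E+Z (d=14) ⇒ EZ; edges |E|=7, |Z|=7
  updated: d(EZ,GI)=59/2, d(EZ,M)=30, d(EZ,Y)=40
3. join GI+M (d=20) ⇒ GIM; edges |GI|=6, |M|=10
  updated: d(EZ,GIM)=89/3, d(GIM,Y)=101/3
4. join EZ+GIM (d=89/3) ⇒ EGIMZ; edges |EZ|=47/6, |GIM|=29/6
  updated: d(EGIMZ,Y)=181/5
5. join EGIMZ+Y (d=181/5) ⇒ EGIMYZ; edges |EGIMZ|=49/15, |Y|=181/10
final tree: (((E:7,Z:7):47/6,((G:4,I:4):6,M:10):29/6):49/15,Y:181/10)
total length: 2161/30

E,Z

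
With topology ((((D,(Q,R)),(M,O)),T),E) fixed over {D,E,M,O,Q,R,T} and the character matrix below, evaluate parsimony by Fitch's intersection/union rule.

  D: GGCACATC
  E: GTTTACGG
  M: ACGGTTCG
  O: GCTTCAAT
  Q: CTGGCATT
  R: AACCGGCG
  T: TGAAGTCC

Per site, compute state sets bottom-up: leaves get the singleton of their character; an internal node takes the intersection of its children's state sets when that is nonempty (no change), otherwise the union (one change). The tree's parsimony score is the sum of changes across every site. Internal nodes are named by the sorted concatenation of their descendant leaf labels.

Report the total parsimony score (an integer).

33

site 0, node QR: Q={C} ∪ R={A} → {A,C} (+1)
site 0, node DQR: D={G} ∪ QR={A,C} → {A,C,G} (+1)
site 0, node MO: M={A} ∪ O={G} → {A,G} (+1)
site 0, node DMOQR: DQR={A,C,G} ∩ MO={A,G} → {A,G} (+0)
site 0, node DMOQRT: DMOQR={A,G} ∪ T={T} → {A,G,T} (+1)
site 0, node DEMOQRT: DMOQRT={A,G,T} ∩ E={G} → {G} (+0)
site 1, node QR: Q={T} ∪ R={A} → {A,T} (+1)
site 1, node DQR: D={G} ∪ QR={A,T} → {A,G,T} (+1)
site 1, node MO: M={C} ∩ O={C} → {C} (+0)
site 1, node DMOQR: DQR={A,G,T} ∪ MO={C} → {A,C,G,T} (+1)
site 1, node DMOQRT: DMOQR={A,C,G,T} ∩ T={G} → {G} (+0)
site 1, node DEMOQRT: DMOQRT={G} ∪ E={T} → {G,T} (+1)
site 2, node QR: Q={G} ∪ R={C} → {C,G} (+1)
site 2, node DQR: D={C} ∩ QR={C,G} → {C} (+0)
site 2, node MO: M={G} ∪ O={T} → {G,T} (+1)
site 2, node DMOQR: DQR={C} ∪ MO={G,T} → {C,G,T} (+1)
site 2, node DMOQRT: DMOQR={C,G,T} ∪ T={A} → {A,C,G,T} (+1)
site 2, node DEMOQRT: DMOQRT={A,C,G,T} ∩ E={T} → {T} (+0)
site 3, node QR: Q={G} ∪ R={C} → {C,G} (+1)
site 3, node DQR: D={A} ∪ QR={C,G} → {A,C,G} (+1)
site 3, node MO: M={G} ∪ O={T} → {G,T} (+1)
site 3, node DMOQR: DQR={A,C,G} ∩ MO={G,T} → {G} (+0)
site 3, node DMOQRT: DMOQR={G} ∪ T={A} → {A,G} (+1)
site 3, node DEMOQRT: DMOQRT={A,G} ∪ E={T} → {A,G,T} (+1)
site 4, node QR: Q={C} ∪ R={G} → {C,G} (+1)
site 4, node DQR: D={C} ∩ QR={C,G} → {C} (+0)
site 4, node MO: M={T} ∪ O={C} → {C,T} (+1)
site 4, node DMOQR: DQR={C} ∩ MO={C,T} → {C} (+0)
site 4, node DMOQRT: DMOQR={C} ∪ T={G} → {C,G} (+1)
site 4, node DEMOQRT: DMOQRT={C,G} ∪ E={A} → {A,C,G} (+1)
site 5, node QR: Q={A} ∪ R={G} → {A,G} (+1)
site 5, node DQR: D={A} ∩ QR={A,G} → {A} (+0)
site 5, node MO: M={T} ∪ O={A} → {A,T} (+1)
site 5, node DMOQR: DQR={A} ∩ MO={A,T} → {A} (+0)
site 5, node DMOQRT: DMOQR={A} ∪ T={T} → {A,T} (+1)
site 5, node DEMOQRT: DMOQRT={A,T} ∪ E={C} → {A,C,T} (+1)
site 6, node QR: Q={T} ∪ R={C} → {C,T} (+1)
site 6, node DQR: D={T} ∩ QR={C,T} → {T} (+0)
site 6, node MO: M={C} ∪ O={A} → {A,C} (+1)
site 6, node DMOQR: DQR={T} ∪ MO={A,C} → {A,C,T} (+1)
site 6, node DMOQRT: DMOQR={A,C,T} ∩ T={C} → {C} (+0)
site 6, node DEMOQRT: DMOQRT={C} ∪ E={G} → {C,G} (+1)
site 7, node QR: Q={T} ∪ R={G} → {G,T} (+1)
site 7, node DQR: D={C} ∪ QR={G,T} → {C,G,T} (+1)
site 7, node MO: M={G} ∪ O={T} → {G,T} (+1)
site 7, node DMOQR: DQR={C,G,T} ∩ MO={G,T} → {G,T} (+0)
site 7, node DMOQRT: DMOQR={G,T} ∪ T={C} → {C,G,T} (+1)
site 7, node DEMOQRT: DMOQRT={C,G,T} ∩ E={G} → {G} (+0)
per-site changes: [4, 4, 4, 5, 4, 4, 4, 4]; total = 33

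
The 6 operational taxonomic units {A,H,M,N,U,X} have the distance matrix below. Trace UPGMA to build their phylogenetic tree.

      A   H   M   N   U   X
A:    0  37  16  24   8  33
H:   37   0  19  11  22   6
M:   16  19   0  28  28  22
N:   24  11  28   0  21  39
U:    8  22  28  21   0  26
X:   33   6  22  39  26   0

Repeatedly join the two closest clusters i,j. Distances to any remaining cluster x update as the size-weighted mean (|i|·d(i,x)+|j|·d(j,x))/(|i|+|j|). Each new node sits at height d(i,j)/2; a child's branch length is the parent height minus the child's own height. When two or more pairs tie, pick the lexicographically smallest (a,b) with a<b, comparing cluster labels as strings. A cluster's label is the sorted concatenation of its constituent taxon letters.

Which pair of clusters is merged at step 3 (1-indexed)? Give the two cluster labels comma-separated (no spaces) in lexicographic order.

HX,M

1. join H+X (d=6) ⇒ HX; edges |H|=3, |X|=3
  updated: d(A,HX)=35, d(HX,M)=41/2, d(HX,N)=25, d(HX,U)=24
2. join A+U (d=8) ⇒ AU; edges |A|=4, |U|=4
  updated: d(AU,HX)=59/2, d(AU,M)=22, d(AU,N)=45/2
3. join HX+M (d=41/2) ⇒ HMX; edges |HX|=29/4, |M|=41/4
  updated: d(AU,HMX)=27, d(HMX,N)=26
4. join AU+N (d=45/2) ⇒ ANU; edges |AU|=29/4, |N|=45/4
  updated: d(ANU,HMX)=80/3
5. join ANU+HMX (d=80/3) ⇒ AHMNUX; edges |ANU|=25/12, |HMX|=37/12
final tree: (((A:4,U:4):29/4,N:45/4):25/12,((H:3,X:3):29/4,M:41/4):37/12)
total length: 331/6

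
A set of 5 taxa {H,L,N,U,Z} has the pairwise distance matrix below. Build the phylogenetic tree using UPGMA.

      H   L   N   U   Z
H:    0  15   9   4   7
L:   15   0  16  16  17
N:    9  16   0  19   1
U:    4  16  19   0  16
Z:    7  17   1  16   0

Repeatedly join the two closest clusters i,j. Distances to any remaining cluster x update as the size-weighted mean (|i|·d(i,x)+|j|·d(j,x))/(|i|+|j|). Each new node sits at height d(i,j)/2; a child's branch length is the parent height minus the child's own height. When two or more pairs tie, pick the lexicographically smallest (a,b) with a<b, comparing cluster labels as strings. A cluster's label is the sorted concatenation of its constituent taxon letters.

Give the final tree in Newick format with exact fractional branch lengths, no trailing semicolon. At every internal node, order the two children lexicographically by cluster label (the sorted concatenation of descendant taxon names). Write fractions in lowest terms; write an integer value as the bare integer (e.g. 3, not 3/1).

step 1: merge (N,Z) at d=1; branch lengths N→1/2, Z→1/2; new cluster NZ
  updated: d(H,NZ)=8, d(L,NZ)=33/2, d(NZ,U)=35/2
step 2: merge (H,U) at d=4; branch lengths H→2, U→2; new cluster HU
  updated: d(HU,L)=31/2, d(HU,NZ)=51/4
step 3: merge (HU,NZ) at d=51/4; branch lengths HU→35/8, NZ→47/8; new cluster HNUZ
  updated: d(HNUZ,L)=16
step 4: merge (HNUZ,L) at d=16; branch lengths HNUZ→13/8, L→8; new cluster HLNUZ
final tree: (((H:2,U:2):35/8,(N:1/2,Z:1/2):47/8):13/8,L:8)
total length: 199/8

(((H:2,U:2):35/8,(N:1/2,Z:1/2):47/8):13/8,L:8)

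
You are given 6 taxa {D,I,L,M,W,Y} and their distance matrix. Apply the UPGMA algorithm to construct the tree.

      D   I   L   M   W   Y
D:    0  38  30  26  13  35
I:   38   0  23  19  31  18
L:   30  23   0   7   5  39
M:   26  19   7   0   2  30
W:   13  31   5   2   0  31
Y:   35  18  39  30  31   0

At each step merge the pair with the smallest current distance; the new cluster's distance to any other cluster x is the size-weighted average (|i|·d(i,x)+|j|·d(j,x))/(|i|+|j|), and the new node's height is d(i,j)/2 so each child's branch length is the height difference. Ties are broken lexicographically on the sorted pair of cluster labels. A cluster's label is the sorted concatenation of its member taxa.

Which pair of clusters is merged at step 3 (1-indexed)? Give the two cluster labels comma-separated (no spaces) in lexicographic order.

1. join M+W (d=2) ⇒ MW; edges |M|=1, |W|=1
  updated: d(D,MW)=39/2, d(I,MW)=25, d(L,MW)=6, d(MW,Y)=61/2
2. join L+MW (d=6) ⇒ LMW; edges |L|=3, |MW|=2
  updated: d(D,LMW)=23, d(I,LMW)=73/3, d(LMW,Y)=100/3
3. join I+Y (d=18) ⇒ IY; edges |I|=9, |Y|=9
  updated: d(D,IY)=73/2, d(IY,LMW)=173/6
4. join D+LMW (d=23) ⇒ DLMW; edges |D|=23/2, |LMW|=17/2
  updated: d(DLMW,IY)=123/4
5. join DLMW+IY (d=123/4) ⇒ DILMWY; edges |DLMW|=31/8, |IY|=51/8
final tree: ((D:23/2,(L:3,(M:1,W:1):2):17/2):31/8,(I:9,Y:9):51/8)
total length: 221/4

I,Y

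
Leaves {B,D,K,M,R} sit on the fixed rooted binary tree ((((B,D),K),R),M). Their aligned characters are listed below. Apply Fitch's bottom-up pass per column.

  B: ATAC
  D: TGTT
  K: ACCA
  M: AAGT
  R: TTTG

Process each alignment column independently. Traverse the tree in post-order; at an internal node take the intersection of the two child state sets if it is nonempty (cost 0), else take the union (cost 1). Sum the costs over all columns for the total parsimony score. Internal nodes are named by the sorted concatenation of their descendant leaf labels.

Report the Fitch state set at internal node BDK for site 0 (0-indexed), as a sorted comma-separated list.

A

site 0, node BD: B={A} ∪ D={T} → {A,T} (+1)
site 0, node BDK: BD={A,T} ∩ K={A} → {A} (+0)
site 0, node BDKR: BDK={A} ∪ R={T} → {A,T} (+1)
site 0, node BDKMR: BDKR={A,T} ∩ M={A} → {A} (+0)
site 1, node BD: B={T} ∪ D={G} → {G,T} (+1)
site 1, node BDK: BD={G,T} ∪ K={C} → {C,G,T} (+1)
site 1, node BDKR: BDK={C,G,T} ∩ R={T} → {T} (+0)
site 1, node BDKMR: BDKR={T} ∪ M={A} → {A,T} (+1)
site 2, node BD: B={A} ∪ D={T} → {A,T} (+1)
site 2, node BDK: BD={A,T} ∪ K={C} → {A,C,T} (+1)
site 2, node BDKR: BDK={A,C,T} ∩ R={T} → {T} (+0)
site 2, node BDKMR: BDKR={T} ∪ M={G} → {G,T} (+1)
site 3, node BD: B={C} ∪ D={T} → {C,T} (+1)
site 3, node BDK: BD={C,T} ∪ K={A} → {A,C,T} (+1)
site 3, node BDKR: BDK={A,C,T} ∪ R={G} → {A,C,G,T} (+1)
site 3, node BDKMR: BDKR={A,C,G,T} ∩ M={T} → {T} (+0)
per-site changes: [2, 3, 3, 3]; total = 11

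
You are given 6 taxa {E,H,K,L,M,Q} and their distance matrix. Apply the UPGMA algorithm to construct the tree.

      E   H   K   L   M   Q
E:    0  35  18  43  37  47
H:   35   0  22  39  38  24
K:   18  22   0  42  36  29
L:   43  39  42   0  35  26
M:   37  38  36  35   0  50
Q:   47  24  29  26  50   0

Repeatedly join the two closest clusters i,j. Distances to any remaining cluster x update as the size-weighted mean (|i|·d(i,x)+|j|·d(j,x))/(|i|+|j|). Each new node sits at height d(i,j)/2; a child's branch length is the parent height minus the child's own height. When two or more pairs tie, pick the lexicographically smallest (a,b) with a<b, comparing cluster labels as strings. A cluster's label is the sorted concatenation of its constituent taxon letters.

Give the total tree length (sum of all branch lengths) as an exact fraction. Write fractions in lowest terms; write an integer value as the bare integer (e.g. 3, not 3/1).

5677/60

iteration 1: select E,K (d=18); attach at lengths (9, 9); label the merged cluster EK
  updated: d(EK,H)=57/2, d(EK,L)=85/2, d(EK,M)=73/2, d(EK,Q)=38
iteration 2: select H,Q (d=24); attach at lengths (12, 12); label the merged cluster HQ
  updated: d(EK,HQ)=133/4, d(HQ,L)=65/2, d(HQ,M)=44
iteration 3: select HQ,L (d=65/2); attach at lengths (17/4, 65/4); label the merged cluster HLQ
  updated: d(EK,HLQ)=109/3, d(HLQ,M)=41
iteration 4: select EK,HLQ (d=109/3); attach at lengths (55/6, 23/12); label the merged cluster EHKLQ
  updated: d(EHKLQ,M)=196/5
iteration 5: select EHKLQ,M (d=196/5); attach at lengths (43/30, 98/5); label the merged cluster EHKLMQ
final tree: (((E:9,K:9):55/6,((H:12,Q:12):17/4,L:65/4):23/12):43/30,M:98/5)
total length: 5677/60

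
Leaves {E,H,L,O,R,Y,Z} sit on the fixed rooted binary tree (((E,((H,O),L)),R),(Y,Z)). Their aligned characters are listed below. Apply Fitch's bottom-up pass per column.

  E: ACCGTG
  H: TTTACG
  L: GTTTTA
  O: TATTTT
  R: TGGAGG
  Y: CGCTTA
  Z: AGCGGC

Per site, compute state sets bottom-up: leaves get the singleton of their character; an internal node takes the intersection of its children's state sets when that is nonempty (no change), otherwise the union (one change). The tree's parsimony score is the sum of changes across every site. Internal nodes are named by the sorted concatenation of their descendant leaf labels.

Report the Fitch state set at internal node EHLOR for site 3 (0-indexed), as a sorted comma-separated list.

site 0, node HO: H={T} ∩ O={T} → {T} (+0)
site 0, node HLO: HO={T} ∪ L={G} → {G,T} (+1)
site 0, node EHLO: E={A} ∪ HLO={G,T} → {A,G,T} (+1)
site 0, node EHLOR: EHLO={A,G,T} ∩ R={T} → {T} (+0)
site 0, node YZ: Y={C} ∪ Z={A} → {A,C} (+1)
site 0, node EHLORYZ: EHLOR={T} ∪ YZ={A,C} → {A,C,T} (+1)
site 1, node HO: H={T} ∪ O={A} → {A,T} (+1)
site 1, node HLO: HO={A,T} ∩ L={T} → {T} (+0)
site 1, node EHLO: E={C} ∪ HLO={T} → {C,T} (+1)
site 1, node EHLOR: EHLO={C,T} ∪ R={G} → {C,G,T} (+1)
site 1, node YZ: Y={G} ∩ Z={G} → {G} (+0)
site 1, node EHLORYZ: EHLOR={C,G,T} ∩ YZ={G} → {G} (+0)
site 2, node HO: H={T} ∩ O={T} → {T} (+0)
site 2, node HLO: HO={T} ∩ L={T} → {T} (+0)
site 2, node EHLO: E={C} ∪ HLO={T} → {C,T} (+1)
site 2, node EHLOR: EHLO={C,T} ∪ R={G} → {C,G,T} (+1)
site 2, node YZ: Y={C} ∩ Z={C} → {C} (+0)
site 2, node EHLORYZ: EHLOR={C,G,T} ∩ YZ={C} → {C} (+0)
site 3, node HO: H={A} ∪ O={T} → {A,T} (+1)
site 3, node HLO: HO={A,T} ∩ L={T} → {T} (+0)
site 3, node EHLO: E={G} ∪ HLO={T} → {G,T} (+1)
site 3, node EHLOR: EHLO={G,T} ∪ R={A} → {A,G,T} (+1)
site 3, node YZ: Y={T} ∪ Z={G} → {G,T} (+1)
site 3, node EHLORYZ: EHLOR={A,G,T} ∩ YZ={G,T} → {G,T} (+0)
site 4, node HO: H={C} ∪ O={T} → {C,T} (+1)
site 4, node HLO: HO={C,T} ∩ L={T} → {T} (+0)
site 4, node EHLO: E={T} ∩ HLO={T} → {T} (+0)
site 4, node EHLOR: EHLO={T} ∪ R={G} → {G,T} (+1)
site 4, node YZ: Y={T} ∪ Z={G} → {G,T} (+1)
site 4, node EHLORYZ: EHLOR={G,T} ∩ YZ={G,T} → {G,T} (+0)
site 5, node HO: H={G} ∪ O={T} → {G,T} (+1)
site 5, node HLO: HO={G,T} ∪ L={A} → {A,G,T} (+1)
site 5, node EHLO: E={G} ∩ HLO={A,G,T} → {G} (+0)
site 5, node EHLOR: EHLO={G} ∩ R={G} → {G} (+0)
site 5, node YZ: Y={A} ∪ Z={C} → {A,C} (+1)
site 5, node EHLORYZ: EHLOR={G} ∪ YZ={A,C} → {A,C,G} (+1)
per-site changes: [4, 3, 2, 4, 3, 4]; total = 20

A,G,T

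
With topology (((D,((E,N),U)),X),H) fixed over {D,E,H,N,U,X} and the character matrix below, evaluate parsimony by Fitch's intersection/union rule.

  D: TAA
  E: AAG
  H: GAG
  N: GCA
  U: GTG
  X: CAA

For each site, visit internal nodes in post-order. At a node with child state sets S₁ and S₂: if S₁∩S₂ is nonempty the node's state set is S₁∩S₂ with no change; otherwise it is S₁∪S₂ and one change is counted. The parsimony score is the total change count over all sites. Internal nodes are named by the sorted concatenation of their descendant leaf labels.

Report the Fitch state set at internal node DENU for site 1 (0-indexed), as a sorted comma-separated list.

[col 0] EN: children E:{A}, N:{G} ∪→ {A,G}; cost 1
[col 0] ENU: children EN:{A,G}, U:{G} ∩→ {G}; cost 0
[col 0] DENU: children D:{T}, ENU:{G} ∪→ {G,T}; cost 1
[col 0] DENUX: children DENU:{G,T}, X:{C} ∪→ {C,G,T}; cost 1
[col 0] DEHNUX: children DENUX:{C,G,T}, H:{G} ∩→ {G}; cost 0
[col 1] EN: children E:{A}, N:{C} ∪→ {A,C}; cost 1
[col 1] ENU: children EN:{A,C}, U:{T} ∪→ {A,C,T}; cost 1
[col 1] DENU: children D:{A}, ENU:{A,C,T} ∩→ {A}; cost 0
[col 1] DENUX: children DENU:{A}, X:{A} ∩→ {A}; cost 0
[col 1] DEHNUX: children DENUX:{A}, H:{A} ∩→ {A}; cost 0
[col 2] EN: children E:{G}, N:{A} ∪→ {A,G}; cost 1
[col 2] ENU: children EN:{A,G}, U:{G} ∩→ {G}; cost 0
[col 2] DENU: children D:{A}, ENU:{G} ∪→ {A,G}; cost 1
[col 2] DENUX: children DENU:{A,G}, X:{A} ∩→ {A}; cost 0
[col 2] DEHNUX: children DENUX:{A}, H:{G} ∪→ {A,G}; cost 1
per-site changes: [3, 2, 3]; total = 8

A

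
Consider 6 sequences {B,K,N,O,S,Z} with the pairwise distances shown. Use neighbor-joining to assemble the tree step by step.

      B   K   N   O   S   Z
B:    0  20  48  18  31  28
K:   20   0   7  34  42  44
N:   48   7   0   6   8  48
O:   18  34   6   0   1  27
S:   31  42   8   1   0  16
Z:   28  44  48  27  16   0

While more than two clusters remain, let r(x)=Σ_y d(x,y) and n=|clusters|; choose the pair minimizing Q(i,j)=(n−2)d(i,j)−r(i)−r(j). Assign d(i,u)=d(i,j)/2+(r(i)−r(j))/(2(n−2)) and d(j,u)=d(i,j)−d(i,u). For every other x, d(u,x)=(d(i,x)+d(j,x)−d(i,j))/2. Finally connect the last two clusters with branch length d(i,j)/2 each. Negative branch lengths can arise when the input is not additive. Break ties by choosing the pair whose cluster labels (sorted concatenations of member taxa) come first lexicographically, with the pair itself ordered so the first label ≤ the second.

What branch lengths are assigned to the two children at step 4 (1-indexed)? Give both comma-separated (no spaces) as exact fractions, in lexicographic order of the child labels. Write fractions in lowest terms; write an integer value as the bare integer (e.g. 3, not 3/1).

9/4,-1

step 1: merge (K,N) at d=7, Q=-236; branch lengths K→29/4, N→-1/4; new cluster KN
  updated: d(B,KN)=61/2, d(KN,O)=33/2, d(KN,S)=43/2, d(KN,Z)=85/2
step 2: merge (B,Z) at d=28, Q=-137; branch lengths B→13, Z→15; new cluster BZ
  updated: d(BZ,KN)=45/2, d(BZ,O)=17/2, d(BZ,S)=19/2
step 3: merge (BZ,KN) at d=45/2, Q=-56; branch lengths BZ→25/4, KN→65/4; new cluster BKNZ
  updated: d(BKNZ,O)=5/4, d(BKNZ,S)=17/4
step 4: merge (BKNZ,O) at d=5/4, Q=-13/2; branch lengths BKNZ→9/4, O→-1; new cluster BKNOZ
  updated: d(BKNOZ,S)=2
step 5: merge (BKNOZ,S) at d=2; branch lengths BKNOZ→1, S→1; new cluster BKNOSZ
final tree: ((((B:13,Z:15):25/4,(K:29/4,N:-1/4):65/4):9/4,O:-1):1,S:1)
total length: 243/4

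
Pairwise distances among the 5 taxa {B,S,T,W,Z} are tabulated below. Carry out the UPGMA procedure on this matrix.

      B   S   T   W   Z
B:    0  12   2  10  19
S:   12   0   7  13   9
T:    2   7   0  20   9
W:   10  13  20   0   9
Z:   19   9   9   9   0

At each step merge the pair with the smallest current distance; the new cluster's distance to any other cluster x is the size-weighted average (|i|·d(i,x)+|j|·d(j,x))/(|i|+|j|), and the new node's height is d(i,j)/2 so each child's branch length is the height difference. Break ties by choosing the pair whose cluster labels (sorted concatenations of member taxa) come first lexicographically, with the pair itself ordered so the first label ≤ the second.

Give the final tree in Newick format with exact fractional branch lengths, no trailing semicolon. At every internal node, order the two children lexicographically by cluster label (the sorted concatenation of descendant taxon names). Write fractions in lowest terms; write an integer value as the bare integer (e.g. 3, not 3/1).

iteration 1: select B,T (d=2); attach at lengths (1, 1); label the merged cluster BT
  updated: d(BT,S)=19/2, d(BT,W)=15, d(BT,Z)=14
iteration 2: select S,Z (d=9); attach at lengths (9/2, 9/2); label the merged cluster SZ
  updated: d(BT,SZ)=47/4, d(SZ,W)=11
iteration 3: select SZ,W (d=11); attach at lengths (1, 11/2); label the merged cluster SWZ
  updated: d(BT,SWZ)=77/6
iteration 4: select BT,SWZ (d=77/6); attach at lengths (65/12, 11/12); label the merged cluster BSTWZ
final tree: ((B:1,T:1):65/12,((S:9/2,Z:9/2):1,W:11/2):11/12)
total length: 143/6

((B:1,T:1):65/12,((S:9/2,Z:9/2):1,W:11/2):11/12)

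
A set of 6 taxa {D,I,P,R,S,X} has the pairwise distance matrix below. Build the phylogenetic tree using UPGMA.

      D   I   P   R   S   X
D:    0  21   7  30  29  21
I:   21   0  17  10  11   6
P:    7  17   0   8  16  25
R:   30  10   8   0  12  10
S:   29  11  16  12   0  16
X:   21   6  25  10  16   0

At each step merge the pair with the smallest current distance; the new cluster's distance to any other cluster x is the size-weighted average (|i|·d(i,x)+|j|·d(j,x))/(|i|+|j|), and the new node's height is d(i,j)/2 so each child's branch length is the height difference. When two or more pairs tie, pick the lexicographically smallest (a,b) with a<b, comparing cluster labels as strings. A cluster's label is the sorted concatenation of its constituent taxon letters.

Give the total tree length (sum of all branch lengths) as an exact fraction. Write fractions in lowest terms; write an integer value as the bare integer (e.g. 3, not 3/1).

311/8

iteration 1: select I,X (d=6); attach at lengths (3, 3); label the merged cluster IX
  updated: d(D,IX)=21, d(IX,P)=21, d(IX,R)=10, d(IX,S)=27/2
iteration 2: select D,P (d=7); attach at lengths (7/2, 7/2); label the merged cluster DP
  updated: d(DP,IX)=21, d(DP,R)=19, d(DP,S)=45/2
iteration 3: select IX,R (d=10); attach at lengths (2, 5); label the merged cluster IRX
  updated: d(DP,IRX)=61/3, d(IRX,S)=13
iteration 4: select IRX,S (d=13); attach at lengths (3/2, 13/2); label the merged cluster IRSX
  updated: d(DP,IRSX)=167/8
iteration 5: select DP,IRSX (d=167/8); attach at lengths (111/16, 63/16); label the merged cluster DIPRSX
final tree: ((D:7/2,P:7/2):111/16,(((I:3,X:3):2,R:5):3/2,S:13/2):63/16)
total length: 311/8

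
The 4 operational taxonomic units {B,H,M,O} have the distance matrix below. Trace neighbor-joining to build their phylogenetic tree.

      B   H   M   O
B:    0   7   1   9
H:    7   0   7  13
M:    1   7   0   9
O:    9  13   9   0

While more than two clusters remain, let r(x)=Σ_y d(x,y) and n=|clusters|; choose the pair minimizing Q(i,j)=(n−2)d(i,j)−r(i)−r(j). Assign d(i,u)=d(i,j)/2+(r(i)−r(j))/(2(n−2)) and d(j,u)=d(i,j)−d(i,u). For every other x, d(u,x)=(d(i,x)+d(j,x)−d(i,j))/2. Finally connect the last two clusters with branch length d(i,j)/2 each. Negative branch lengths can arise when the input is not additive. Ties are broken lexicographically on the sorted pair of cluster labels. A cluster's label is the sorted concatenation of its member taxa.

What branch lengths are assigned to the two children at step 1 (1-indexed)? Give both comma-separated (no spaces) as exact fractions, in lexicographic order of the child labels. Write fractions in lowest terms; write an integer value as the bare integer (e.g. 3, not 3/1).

step 1: merge (B,M) at d=1, Q=-32; branch lengths B→1/2, M→1/2; new cluster BM
  updated: d(BM,H)=13/2, d(BM,O)=17/2
step 2: merge (BM,H) at d=13/2, Q=-28; branch lengths BM→1, H→11/2; new cluster BHM
  updated: d(BHM,O)=15/2
step 3: merge (BHM,O) at d=15/2; branch lengths BHM→15/4, O→15/4; new cluster BHMO
final tree: (((B:1/2,M:1/2):1,H:11/2):15/4,O:15/4)
total length: 15

1/2,1/2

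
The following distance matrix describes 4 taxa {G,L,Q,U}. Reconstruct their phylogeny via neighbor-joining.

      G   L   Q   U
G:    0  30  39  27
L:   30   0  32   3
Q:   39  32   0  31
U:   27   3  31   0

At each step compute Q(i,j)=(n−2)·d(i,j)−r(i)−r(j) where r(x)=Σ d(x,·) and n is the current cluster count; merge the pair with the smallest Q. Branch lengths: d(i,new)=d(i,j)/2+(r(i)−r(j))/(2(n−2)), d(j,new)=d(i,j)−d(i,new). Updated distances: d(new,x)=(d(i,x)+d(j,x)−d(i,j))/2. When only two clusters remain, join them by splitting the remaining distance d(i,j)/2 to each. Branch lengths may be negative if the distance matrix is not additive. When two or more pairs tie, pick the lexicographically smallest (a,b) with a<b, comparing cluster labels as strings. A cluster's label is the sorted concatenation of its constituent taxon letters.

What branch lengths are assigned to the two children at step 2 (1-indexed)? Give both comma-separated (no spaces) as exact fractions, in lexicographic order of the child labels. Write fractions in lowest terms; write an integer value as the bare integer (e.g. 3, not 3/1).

9,5/2

step 1: merge (G,Q) at d=39, Q=-120; branch lengths G→18, Q→21; new cluster GQ
  updated: d(GQ,L)=23/2, d(GQ,U)=19/2
step 2: merge (GQ,L) at d=23/2, Q=-24; branch lengths GQ→9, L→5/2; new cluster GLQ
  updated: d(GLQ,U)=1/2
step 3: merge (GLQ,U) at d=1/2; branch lengths GLQ→1/4, U→1/4; new cluster GLQU
final tree: (((G:18,Q:21):9,L:5/2):1/4,U:1/4)
total length: 51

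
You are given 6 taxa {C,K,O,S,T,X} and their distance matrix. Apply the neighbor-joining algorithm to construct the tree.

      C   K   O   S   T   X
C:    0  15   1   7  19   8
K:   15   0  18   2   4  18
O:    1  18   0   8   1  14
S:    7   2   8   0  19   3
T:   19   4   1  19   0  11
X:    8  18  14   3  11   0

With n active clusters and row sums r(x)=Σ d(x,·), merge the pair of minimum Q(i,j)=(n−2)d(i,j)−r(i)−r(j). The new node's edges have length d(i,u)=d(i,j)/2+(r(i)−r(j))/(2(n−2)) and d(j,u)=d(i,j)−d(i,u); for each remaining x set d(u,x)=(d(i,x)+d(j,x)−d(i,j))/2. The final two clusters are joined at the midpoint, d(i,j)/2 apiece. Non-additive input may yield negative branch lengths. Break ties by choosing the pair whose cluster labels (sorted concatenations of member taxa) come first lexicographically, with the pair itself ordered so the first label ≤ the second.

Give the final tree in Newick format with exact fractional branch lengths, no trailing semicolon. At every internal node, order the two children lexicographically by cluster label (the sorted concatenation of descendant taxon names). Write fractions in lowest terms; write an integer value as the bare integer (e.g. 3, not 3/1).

1. join K+T (d=4, Q=-95) ⇒ KT; edges |K|=19/8, |T|=13/8
  updated: d(C,KT)=15, d(KT,O)=15/2, d(KT,S)=17/2, d(KT,X)=25/2
2. join C+O (d=1, Q=-117/2) ⇒ CO; edges |C|=7/12, |O|=5/12
  updated: d(CO,KT)=43/4, d(CO,S)=7, d(CO,X)=21/2
3. join CO+KT (d=43/4, Q=-77/2) ⇒ CKOT; edges |CO|=9/2, |KT|=25/4
  updated: d(CKOT,S)=19/8, d(CKOT,X)=49/8
4. join CKOT+S (d=19/8, Q=-23/2) ⇒ CKOST; edges |CKOT|=11/4, |S|=-3/8
  updated: d(CKOST,X)=27/8
5. join CKOST+X (d=27/8) ⇒ CKOSTX; edges |CKOST|=27/16, |X|=27/16
final tree: ((((C:7/12,O:5/12):9/2,(K:19/8,T:13/8):25/4):11/4,S:-3/8):27/16,X:27/16)
total length: 43/2

((((C:7/12,O:5/12):9/2,(K:19/8,T:13/8):25/4):11/4,S:-3/8):27/16,X:27/16)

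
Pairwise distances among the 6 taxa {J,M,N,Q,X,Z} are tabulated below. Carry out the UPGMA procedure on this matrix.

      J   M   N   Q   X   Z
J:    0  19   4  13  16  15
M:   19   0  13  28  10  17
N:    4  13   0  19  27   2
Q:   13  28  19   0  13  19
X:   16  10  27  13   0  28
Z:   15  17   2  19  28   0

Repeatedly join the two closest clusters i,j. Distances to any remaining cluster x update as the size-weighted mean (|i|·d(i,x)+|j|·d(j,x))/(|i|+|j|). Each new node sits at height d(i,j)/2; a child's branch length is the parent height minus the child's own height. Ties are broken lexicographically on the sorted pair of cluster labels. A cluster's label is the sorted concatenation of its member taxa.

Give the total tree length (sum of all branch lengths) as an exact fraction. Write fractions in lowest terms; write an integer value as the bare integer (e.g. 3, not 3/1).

step 1: merge (N,Z) at d=2; branch lengths N→1, Z→1; new cluster NZ
  updated: d(J,NZ)=19/2, d(M,NZ)=15, d(NZ,Q)=19, d(NZ,X)=55/2
step 2: merge (J,NZ) at d=19/2; branch lengths J→19/4, NZ→15/4; new cluster JNZ
  updated: d(JNZ,M)=49/3, d(JNZ,Q)=17, d(JNZ,X)=71/3
step 3: merge (M,X) at d=10; branch lengths M→5, X→5; new cluster MX
  updated: d(JNZ,MX)=20, d(MX,Q)=41/2
step 4: merge (JNZ,Q) at d=17; branch lengths JNZ→15/4, Q→17/2; new cluster JNQZ
  updated: d(JNQZ,MX)=161/8
step 5: merge (JNQZ,MX) at d=161/8; branch lengths JNQZ→25/16, MX→81/16; new cluster JMNQXZ
final tree: (((J:19/4,(N:1,Z:1):15/4):15/4,Q:17/2):25/16,(M:5,X:5):81/16)
total length: 315/8

315/8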